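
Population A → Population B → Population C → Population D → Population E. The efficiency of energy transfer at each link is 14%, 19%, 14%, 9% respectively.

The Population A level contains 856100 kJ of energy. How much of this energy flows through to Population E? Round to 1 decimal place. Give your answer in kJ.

Population B: 856100 × 0.14 = 119854 kJ
Population C: 119854 × 0.19 = 22772.26 kJ
Population D: 22772.26 × 0.14 = 3188.1164 kJ
Population E: 3188.1164 × 0.09 = 286.930476 kJ

286.9 kJ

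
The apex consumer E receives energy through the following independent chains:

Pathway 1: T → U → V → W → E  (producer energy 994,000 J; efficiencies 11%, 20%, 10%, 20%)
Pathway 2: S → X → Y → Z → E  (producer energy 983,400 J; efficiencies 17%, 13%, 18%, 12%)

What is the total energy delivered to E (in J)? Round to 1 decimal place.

906.8 J

Pathway 1: 994000 × 0.11 × 0.2 × 0.1 × 0.2 = 437.36 J
Pathway 2: 983400 × 0.17 × 0.13 × 0.18 × 0.12 = 469.435824 J
Total at E: 437.36 + 469.435824 = 906.795824 J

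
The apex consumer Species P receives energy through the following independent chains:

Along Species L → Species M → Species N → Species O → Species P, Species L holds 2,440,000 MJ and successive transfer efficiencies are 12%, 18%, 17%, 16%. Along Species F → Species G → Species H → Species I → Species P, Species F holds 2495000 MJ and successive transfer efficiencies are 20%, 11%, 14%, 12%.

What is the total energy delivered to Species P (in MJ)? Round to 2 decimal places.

Via Species L: 2440000 × 0.12 × 0.18 × 0.17 × 0.16 = 1433.5488 MJ
Via Species F: 2495000 × 0.2 × 0.11 × 0.14 × 0.12 = 922.152 MJ
Total at Species P: 1433.5488 + 922.152 = 2355.7008 MJ

2355.70 MJ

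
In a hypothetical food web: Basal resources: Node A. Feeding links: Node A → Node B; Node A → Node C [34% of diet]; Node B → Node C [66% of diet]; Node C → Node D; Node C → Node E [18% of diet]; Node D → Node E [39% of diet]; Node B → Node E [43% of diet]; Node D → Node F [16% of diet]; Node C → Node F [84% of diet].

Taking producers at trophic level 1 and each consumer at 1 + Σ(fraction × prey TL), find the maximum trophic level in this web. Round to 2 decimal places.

Node B: 1 + 1 = 2
Node C: 1 + (0.34×1 + 0.66×2) = 2.66
Node D: 1 + 2.66 = 3.66
Node E: 1 + (0.18×2.66 + 0.39×3.66 + 0.43×2) = 3.7662
Node F: 1 + (0.16×3.66 + 0.84×2.66) = 3.82

3.82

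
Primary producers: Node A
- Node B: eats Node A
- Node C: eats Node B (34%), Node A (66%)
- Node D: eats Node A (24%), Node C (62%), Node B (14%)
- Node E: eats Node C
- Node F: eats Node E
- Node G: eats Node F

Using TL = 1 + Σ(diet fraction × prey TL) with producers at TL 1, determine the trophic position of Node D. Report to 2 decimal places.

Node B: 1 + 1 = 2
Node C: 1 + (0.34×2 + 0.66×1) = 2.34
Node D: 1 + (0.24×1 + 0.62×2.34 + 0.14×2) = 2.9708
Node E: 1 + 2.34 = 3.34
Node F: 1 + 3.34 = 4.34
Node G: 1 + 4.34 = 5.34

2.97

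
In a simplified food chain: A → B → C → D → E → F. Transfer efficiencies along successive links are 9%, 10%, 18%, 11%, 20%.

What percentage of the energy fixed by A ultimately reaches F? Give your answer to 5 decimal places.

Product of link efficiencies: 0.09 × 0.1 × 0.18 × 0.11 × 0.2 = 0.00003564
As a percentage: 0.00003564 × 100 = 0.00356%

0.00356%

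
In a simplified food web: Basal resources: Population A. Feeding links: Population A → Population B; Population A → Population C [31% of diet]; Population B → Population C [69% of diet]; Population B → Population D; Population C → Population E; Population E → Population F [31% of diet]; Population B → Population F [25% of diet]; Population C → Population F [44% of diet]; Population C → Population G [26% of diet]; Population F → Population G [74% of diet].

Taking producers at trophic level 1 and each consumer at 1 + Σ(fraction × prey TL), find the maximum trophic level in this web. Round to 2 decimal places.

Population B: 1 + 1 = 2
Population C: 1 + (0.31×1 + 0.69×2) = 2.69
Population D: 1 + 2 = 3
Population E: 1 + 2.69 = 3.69
Population F: 1 + (0.31×3.69 + 0.25×2 + 0.44×2.69) = 3.8275
Population G: 1 + (0.26×2.69 + 0.74×3.8275) = 4.53175

4.53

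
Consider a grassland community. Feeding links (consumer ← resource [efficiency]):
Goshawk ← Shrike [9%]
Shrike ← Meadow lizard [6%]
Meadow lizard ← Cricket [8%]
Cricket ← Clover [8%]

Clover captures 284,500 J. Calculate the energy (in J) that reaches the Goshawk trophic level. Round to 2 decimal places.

9.83 J

Cricket: 284500 × 0.08 = 22760 J
Meadow lizard: 22760 × 0.08 = 1820.8 J
Shrike: 1820.8 × 0.06 = 109.248 J
Goshawk: 109.248 × 0.09 = 9.83232 J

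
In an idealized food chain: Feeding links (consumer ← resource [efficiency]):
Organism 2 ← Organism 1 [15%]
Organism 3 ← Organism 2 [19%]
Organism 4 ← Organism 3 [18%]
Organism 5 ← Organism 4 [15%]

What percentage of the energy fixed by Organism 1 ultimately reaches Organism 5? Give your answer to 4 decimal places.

0.0770%

Product of link efficiencies: 0.15 × 0.19 × 0.18 × 0.15 = 0.0007695
As a percentage: 0.0007695 × 100 = 0.0770%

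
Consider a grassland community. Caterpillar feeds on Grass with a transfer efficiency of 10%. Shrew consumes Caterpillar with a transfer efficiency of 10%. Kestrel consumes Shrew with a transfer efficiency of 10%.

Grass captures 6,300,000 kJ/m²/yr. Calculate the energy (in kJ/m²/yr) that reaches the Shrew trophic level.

Caterpillar: 6300000 × 0.1 = 630000 kJ/m²/yr
Shrew: 630000 × 0.1 = 63000 kJ/m²/yr

63000 kJ/m²/yr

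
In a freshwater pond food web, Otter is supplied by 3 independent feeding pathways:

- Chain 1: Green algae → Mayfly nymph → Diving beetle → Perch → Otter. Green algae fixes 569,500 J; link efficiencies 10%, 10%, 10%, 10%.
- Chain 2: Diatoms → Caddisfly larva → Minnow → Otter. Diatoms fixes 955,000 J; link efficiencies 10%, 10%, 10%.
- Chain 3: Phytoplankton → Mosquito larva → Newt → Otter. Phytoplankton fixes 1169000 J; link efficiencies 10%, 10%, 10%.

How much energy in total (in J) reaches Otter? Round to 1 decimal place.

Chain 1: 569500 × 0.1 × 0.1 × 0.1 × 0.1 = 56.95 J
Chain 2: 955000 × 0.1 × 0.1 × 0.1 = 955 J
Chain 3: 1169000 × 0.1 × 0.1 × 0.1 = 1169 J
Total at Otter: 56.95 + 955 + 1169 = 2180.95 J

2181.0 J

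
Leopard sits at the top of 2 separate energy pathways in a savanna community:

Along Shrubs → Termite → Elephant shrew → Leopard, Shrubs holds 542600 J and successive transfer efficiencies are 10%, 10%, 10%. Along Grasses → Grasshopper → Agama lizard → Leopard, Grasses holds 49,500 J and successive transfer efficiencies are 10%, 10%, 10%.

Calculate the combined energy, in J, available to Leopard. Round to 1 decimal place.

Via Shrubs: 542600 × 0.1 × 0.1 × 0.1 = 542.6 J
Via Grasses: 49500 × 0.1 × 0.1 × 0.1 = 49.5 J
Total at Leopard: 542.6 + 49.5 = 592.1 J

592.1 J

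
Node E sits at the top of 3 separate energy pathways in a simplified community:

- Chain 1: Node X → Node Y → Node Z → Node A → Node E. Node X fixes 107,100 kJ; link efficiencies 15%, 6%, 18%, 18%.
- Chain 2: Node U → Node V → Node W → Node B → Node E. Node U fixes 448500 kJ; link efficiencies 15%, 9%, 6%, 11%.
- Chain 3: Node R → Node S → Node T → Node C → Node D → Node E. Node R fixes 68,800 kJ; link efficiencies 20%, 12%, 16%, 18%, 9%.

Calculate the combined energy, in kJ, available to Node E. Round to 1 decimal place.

Chain 1: 107100 × 0.15 × 0.06 × 0.18 × 0.18 = 31.23036 kJ
Chain 2: 448500 × 0.15 × 0.09 × 0.06 × 0.11 = 39.96135 kJ
Chain 3: 68800 × 0.2 × 0.12 × 0.16 × 0.18 × 0.09 = 4.2799104 kJ
Total at Node E: 31.23036 + 39.96135 + 4.2799104 = 75.4716204 kJ

75.5 kJ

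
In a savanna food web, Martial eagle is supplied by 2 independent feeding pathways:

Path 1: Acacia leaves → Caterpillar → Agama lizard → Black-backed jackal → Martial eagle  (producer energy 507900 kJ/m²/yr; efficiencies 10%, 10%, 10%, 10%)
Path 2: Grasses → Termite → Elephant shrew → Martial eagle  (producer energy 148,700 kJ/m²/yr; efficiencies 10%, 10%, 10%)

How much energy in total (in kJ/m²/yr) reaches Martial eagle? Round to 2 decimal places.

Path 1: 507900 × 0.1 × 0.1 × 0.1 × 0.1 = 50.79 kJ/m²/yr
Path 2: 148700 × 0.1 × 0.1 × 0.1 = 148.7 kJ/m²/yr
Total at Martial eagle: 50.79 + 148.7 = 199.49 kJ/m²/yr

199.49 kJ/m²/yr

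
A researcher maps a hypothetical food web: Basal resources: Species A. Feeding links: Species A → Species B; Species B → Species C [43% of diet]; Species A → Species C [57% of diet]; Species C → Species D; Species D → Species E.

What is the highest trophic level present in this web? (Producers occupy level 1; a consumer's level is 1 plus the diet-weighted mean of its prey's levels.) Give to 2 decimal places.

Species B: 1 + 1 = 2
Species C: 1 + (0.43×2 + 0.57×1) = 2.43
Species D: 1 + 2.43 = 3.43
Species E: 1 + 3.43 = 4.43

4.43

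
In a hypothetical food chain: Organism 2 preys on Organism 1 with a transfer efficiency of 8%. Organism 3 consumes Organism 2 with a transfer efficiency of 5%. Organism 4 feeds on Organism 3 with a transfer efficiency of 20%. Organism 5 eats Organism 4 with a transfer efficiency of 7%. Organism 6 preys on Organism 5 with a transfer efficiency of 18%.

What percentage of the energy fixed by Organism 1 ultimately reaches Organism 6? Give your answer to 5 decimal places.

0.00101%

Product of link efficiencies: 0.08 × 0.05 × 0.2 × 0.07 × 0.18 = 0.00001008
As a percentage: 0.00001008 × 100 = 0.00101%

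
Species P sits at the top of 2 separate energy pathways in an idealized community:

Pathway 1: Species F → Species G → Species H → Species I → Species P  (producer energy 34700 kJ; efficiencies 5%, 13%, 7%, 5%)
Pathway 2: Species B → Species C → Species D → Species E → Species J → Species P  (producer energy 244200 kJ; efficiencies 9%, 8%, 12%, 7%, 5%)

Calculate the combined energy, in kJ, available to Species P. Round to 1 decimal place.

Pathway 1: 34700 × 0.05 × 0.13 × 0.07 × 0.05 = 0.789425 kJ
Pathway 2: 244200 × 0.09 × 0.08 × 0.12 × 0.07 × 0.05 = 0.7384608 kJ
Total at Species P: 0.789425 + 0.7384608 = 1.5278858 kJ

1.5 kJ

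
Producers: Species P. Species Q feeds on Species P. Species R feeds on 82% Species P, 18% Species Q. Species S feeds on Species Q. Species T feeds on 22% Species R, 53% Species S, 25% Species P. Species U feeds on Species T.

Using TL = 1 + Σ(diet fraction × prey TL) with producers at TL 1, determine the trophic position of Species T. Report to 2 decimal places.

Species Q: 1 + 1 = 2
Species R: 1 + (0.82×1 + 0.18×2) = 2.18
Species S: 1 + 2 = 3
Species T: 1 + (0.22×2.18 + 0.53×3 + 0.25×1) = 3.3196
Species U: 1 + 3.3196 = 4.3196

3.32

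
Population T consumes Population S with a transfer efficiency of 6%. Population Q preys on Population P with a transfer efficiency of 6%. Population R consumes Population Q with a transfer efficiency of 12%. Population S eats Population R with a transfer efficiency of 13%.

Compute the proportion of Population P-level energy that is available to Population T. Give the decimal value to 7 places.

0.0000562

Product of link efficiencies: 0.06 × 0.12 × 0.13 × 0.06 = 0.00005616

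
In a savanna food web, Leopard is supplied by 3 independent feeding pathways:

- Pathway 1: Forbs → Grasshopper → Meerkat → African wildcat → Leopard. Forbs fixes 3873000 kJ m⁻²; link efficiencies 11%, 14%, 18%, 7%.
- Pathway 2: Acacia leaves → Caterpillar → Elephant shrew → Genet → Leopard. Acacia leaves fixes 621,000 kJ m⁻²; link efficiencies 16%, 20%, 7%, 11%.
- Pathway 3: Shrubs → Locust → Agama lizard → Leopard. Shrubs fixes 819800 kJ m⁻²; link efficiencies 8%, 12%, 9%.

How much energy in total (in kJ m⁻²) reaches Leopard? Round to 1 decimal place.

Pathway 1: 3873000 × 0.11 × 0.14 × 0.18 × 0.07 = 751.51692 kJ m⁻²
Pathway 2: 621000 × 0.16 × 0.2 × 0.07 × 0.11 = 153.0144 kJ m⁻²
Pathway 3: 819800 × 0.08 × 0.12 × 0.09 = 708.3072 kJ m⁻²
Total at Leopard: 751.51692 + 153.0144 + 708.3072 = 1612.83852 kJ m⁻²

1612.8 kJ m⁻²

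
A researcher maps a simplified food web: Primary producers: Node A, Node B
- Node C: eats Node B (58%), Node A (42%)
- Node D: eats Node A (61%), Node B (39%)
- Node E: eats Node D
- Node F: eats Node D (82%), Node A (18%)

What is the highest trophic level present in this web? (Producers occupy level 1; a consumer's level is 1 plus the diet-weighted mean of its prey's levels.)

3

Node C: 1 + (0.58×1 + 0.42×1) = 2
Node D: 1 + (0.61×1 + 0.39×1) = 2
Node E: 1 + 2 = 3
Node F: 1 + (0.82×2 + 0.18×1) = 2.82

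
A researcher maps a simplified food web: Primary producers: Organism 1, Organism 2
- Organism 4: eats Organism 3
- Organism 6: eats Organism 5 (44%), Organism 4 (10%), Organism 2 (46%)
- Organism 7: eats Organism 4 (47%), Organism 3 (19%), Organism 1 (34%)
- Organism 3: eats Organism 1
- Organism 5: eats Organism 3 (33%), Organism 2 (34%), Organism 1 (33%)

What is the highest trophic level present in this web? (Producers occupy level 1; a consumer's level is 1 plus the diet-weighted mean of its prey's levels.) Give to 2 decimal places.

3.13

Organism 3: 1 + 1 = 2
Organism 4: 1 + 2 = 3
Organism 5: 1 + (0.33×2 + 0.34×1 + 0.33×1) = 2.33
Organism 6: 1 + (0.44×2.33 + 0.1×3 + 0.46×1) = 2.7852
Organism 7: 1 + (0.47×3 + 0.19×2 + 0.34×1) = 3.13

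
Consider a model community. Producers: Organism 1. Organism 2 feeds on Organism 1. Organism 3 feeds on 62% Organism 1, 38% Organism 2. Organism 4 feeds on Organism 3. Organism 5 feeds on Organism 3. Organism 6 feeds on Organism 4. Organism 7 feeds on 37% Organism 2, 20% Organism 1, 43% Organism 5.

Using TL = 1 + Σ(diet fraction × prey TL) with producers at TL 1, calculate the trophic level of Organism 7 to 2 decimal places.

3.39

Organism 2: 1 + 1 = 2
Organism 3: 1 + (0.62×1 + 0.38×2) = 2.38
Organism 4: 1 + 2.38 = 3.38
Organism 5: 1 + 2.38 = 3.38
Organism 6: 1 + 3.38 = 4.38
Organism 7: 1 + (0.37×2 + 0.2×1 + 0.43×3.38) = 3.3934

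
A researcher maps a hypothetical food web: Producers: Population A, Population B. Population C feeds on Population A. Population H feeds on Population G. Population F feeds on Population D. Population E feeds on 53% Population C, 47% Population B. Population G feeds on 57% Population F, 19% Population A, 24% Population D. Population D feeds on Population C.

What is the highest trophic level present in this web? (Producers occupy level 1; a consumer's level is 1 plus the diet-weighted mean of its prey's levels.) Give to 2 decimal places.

Population C: 1 + 1 = 2
Population D: 1 + 2 = 3
Population E: 1 + (0.53×2 + 0.47×1) = 2.53
Population F: 1 + 3 = 4
Population G: 1 + (0.57×4 + 0.19×1 + 0.24×3) = 4.19
Population H: 1 + 4.19 = 5.19

5.19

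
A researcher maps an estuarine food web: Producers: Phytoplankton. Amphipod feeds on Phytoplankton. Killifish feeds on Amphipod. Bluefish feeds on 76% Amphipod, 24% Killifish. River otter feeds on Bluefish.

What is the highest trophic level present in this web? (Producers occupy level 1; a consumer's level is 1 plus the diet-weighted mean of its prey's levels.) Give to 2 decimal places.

Amphipod: 1 + 1 = 2
Killifish: 1 + 2 = 3
Bluefish: 1 + (0.76×2 + 0.24×3) = 3.24
River otter: 1 + 3.24 = 4.24

4.24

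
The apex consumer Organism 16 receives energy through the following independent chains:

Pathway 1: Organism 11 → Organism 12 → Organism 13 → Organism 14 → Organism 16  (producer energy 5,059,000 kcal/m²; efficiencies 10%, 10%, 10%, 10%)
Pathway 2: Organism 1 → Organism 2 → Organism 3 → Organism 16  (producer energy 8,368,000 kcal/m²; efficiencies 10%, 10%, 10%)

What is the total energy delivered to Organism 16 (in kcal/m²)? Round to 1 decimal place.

8873.9 kcal/m²

Pathway 1: 5059000 × 0.1 × 0.1 × 0.1 × 0.1 = 505.9 kcal/m²
Pathway 2: 8368000 × 0.1 × 0.1 × 0.1 = 8368 kcal/m²
Total at Organism 16: 505.9 + 8368 = 8873.9 kcal/m²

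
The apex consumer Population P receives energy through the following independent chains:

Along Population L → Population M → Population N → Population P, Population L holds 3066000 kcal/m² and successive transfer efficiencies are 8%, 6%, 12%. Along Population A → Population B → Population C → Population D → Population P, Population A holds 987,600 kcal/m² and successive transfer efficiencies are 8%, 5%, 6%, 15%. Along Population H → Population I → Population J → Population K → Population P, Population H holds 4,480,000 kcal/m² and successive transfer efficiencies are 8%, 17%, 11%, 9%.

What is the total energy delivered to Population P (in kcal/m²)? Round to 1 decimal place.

Via Population L: 3066000 × 0.08 × 0.06 × 0.12 = 1766.016 kcal/m²
Via Population A: 987600 × 0.08 × 0.05 × 0.06 × 0.15 = 35.5536 kcal/m²
Via Population H: 4480000 × 0.08 × 0.17 × 0.11 × 0.09 = 603.1872 kcal/m²
Total at Population P: 1766.016 + 35.5536 + 603.1872 = 2404.7568 kcal/m²

2404.8 kcal/m²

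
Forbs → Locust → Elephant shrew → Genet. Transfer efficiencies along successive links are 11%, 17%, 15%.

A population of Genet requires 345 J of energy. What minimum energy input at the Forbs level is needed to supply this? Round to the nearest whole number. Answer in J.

122995 J

Cumulative transfer efficiency: 0.11 × 0.17 × 0.15 = 0.002805
Forbs energy = 345 / 0.002805 = 122995 J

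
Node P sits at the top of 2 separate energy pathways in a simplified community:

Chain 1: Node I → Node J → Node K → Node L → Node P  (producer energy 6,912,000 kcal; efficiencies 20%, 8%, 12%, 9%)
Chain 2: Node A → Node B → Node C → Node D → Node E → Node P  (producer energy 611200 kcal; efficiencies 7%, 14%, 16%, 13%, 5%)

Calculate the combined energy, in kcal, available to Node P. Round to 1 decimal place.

Chain 1: 6912000 × 0.2 × 0.08 × 0.12 × 0.09 = 1194.3936 kcal
Chain 2: 611200 × 0.07 × 0.14 × 0.16 × 0.13 × 0.05 = 6.2293504 kcal
Total at Node P: 1194.3936 + 6.2293504 = 1200.6229504 kcal

1200.6 kcal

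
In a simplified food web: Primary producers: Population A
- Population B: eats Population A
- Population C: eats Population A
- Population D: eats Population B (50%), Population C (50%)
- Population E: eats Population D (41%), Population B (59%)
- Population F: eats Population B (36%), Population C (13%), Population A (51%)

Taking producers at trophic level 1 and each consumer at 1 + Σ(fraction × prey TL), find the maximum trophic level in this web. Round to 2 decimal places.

3.41

Population B: 1 + 1 = 2
Population C: 1 + 1 = 2
Population D: 1 + (0.5×2 + 0.5×2) = 3
Population E: 1 + (0.41×3 + 0.59×2) = 3.41
Population F: 1 + (0.36×2 + 0.13×2 + 0.51×1) = 2.49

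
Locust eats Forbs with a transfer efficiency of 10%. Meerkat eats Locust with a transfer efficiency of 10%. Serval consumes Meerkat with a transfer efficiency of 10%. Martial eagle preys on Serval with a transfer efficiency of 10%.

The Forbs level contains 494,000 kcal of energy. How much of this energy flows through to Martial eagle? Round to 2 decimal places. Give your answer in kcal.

49.40 kcal

Locust: 494000 × 0.1 = 49400 kcal
Meerkat: 49400 × 0.1 = 4940 kcal
Serval: 4940 × 0.1 = 494 kcal
Martial eagle: 494 × 0.1 = 49.4 kcal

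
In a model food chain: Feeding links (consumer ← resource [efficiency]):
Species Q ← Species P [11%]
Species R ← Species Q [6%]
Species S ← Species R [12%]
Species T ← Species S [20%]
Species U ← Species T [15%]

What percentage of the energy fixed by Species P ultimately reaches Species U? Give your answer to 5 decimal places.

0.00238%

Product of link efficiencies: 0.11 × 0.06 × 0.12 × 0.2 × 0.15 = 0.00002376
As a percentage: 0.00002376 × 100 = 0.00238%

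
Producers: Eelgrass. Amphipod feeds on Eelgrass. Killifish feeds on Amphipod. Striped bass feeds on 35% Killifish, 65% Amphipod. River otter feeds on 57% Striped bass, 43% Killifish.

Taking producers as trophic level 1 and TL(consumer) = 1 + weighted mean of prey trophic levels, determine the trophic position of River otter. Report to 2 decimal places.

Amphipod: 1 + 1 = 2
Killifish: 1 + 2 = 3
Striped bass: 1 + (0.35×3 + 0.65×2) = 3.35
River otter: 1 + (0.57×3.35 + 0.43×3) = 4.1995

4.20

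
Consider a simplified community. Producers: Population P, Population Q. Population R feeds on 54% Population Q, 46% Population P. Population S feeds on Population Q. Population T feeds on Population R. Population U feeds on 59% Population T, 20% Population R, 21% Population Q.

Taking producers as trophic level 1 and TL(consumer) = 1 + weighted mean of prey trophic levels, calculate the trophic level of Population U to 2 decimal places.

Population R: 1 + (0.54×1 + 0.46×1) = 2
Population S: 1 + 1 = 2
Population T: 1 + 2 = 3
Population U: 1 + (0.59×3 + 0.2×2 + 0.21×1) = 3.38

3.38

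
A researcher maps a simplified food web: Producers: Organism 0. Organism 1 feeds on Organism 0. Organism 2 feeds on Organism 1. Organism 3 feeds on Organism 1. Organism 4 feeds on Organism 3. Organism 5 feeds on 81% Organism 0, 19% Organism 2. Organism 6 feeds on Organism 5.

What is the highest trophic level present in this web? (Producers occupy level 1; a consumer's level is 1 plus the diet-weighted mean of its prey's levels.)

4

Organism 1: 1 + 1 = 2
Organism 2: 1 + 2 = 3
Organism 3: 1 + 2 = 3
Organism 4: 1 + 3 = 4
Organism 5: 1 + (0.81×1 + 0.19×3) = 2.38
Organism 6: 1 + 2.38 = 3.38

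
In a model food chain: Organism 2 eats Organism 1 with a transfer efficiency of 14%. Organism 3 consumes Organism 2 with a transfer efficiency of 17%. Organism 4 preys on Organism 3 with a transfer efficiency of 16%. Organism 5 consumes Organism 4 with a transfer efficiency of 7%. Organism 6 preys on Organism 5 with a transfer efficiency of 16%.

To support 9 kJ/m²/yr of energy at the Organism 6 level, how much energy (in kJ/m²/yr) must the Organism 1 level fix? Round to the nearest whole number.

211022 kJ/m²/yr

Cumulative transfer efficiency: 0.14 × 0.17 × 0.16 × 0.07 × 0.16 = 0.0000426496
Organism 1 energy = 9 / 0.0000426496 = 211022 kJ/m²/yr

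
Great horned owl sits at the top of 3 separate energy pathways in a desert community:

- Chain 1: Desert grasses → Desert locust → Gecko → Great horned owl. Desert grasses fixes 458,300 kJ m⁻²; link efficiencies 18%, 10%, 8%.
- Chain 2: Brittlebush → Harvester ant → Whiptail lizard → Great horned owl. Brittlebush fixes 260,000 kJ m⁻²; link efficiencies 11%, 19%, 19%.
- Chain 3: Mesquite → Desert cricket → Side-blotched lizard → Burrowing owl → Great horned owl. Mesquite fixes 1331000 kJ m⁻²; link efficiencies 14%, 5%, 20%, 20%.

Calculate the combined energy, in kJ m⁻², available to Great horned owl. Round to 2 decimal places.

Chain 1: 458300 × 0.18 × 0.1 × 0.08 = 659.952 kJ m⁻²
Chain 2: 260000 × 0.11 × 0.19 × 0.19 = 1032.46 kJ m⁻²
Chain 3: 1331000 × 0.14 × 0.05 × 0.2 × 0.2 = 372.68 kJ m⁻²
Total at Great horned owl: 659.952 + 1032.46 + 372.68 = 2065.092 kJ m⁻²

2065.09 kJ m⁻²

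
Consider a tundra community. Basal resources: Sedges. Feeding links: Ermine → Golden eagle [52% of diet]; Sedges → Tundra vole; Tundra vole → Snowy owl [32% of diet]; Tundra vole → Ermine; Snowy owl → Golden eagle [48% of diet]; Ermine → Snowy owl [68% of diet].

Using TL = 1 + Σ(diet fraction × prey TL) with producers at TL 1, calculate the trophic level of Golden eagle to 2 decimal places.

4.33

Tundra vole: 1 + 1 = 2
Ermine: 1 + 2 = 3
Snowy owl: 1 + (0.68×3 + 0.32×2) = 3.68
Golden eagle: 1 + (0.52×3 + 0.48×3.68) = 4.3264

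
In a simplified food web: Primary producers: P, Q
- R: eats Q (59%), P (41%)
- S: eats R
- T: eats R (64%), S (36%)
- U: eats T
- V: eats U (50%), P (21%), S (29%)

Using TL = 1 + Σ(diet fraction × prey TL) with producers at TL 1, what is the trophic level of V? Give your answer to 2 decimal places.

R: 1 + (0.59×1 + 0.41×1) = 2
S: 1 + 2 = 3
T: 1 + (0.64×2 + 0.36×3) = 3.36
U: 1 + 3.36 = 4.36
V: 1 + (0.5×4.36 + 0.21×1 + 0.29×3) = 4.26

4.26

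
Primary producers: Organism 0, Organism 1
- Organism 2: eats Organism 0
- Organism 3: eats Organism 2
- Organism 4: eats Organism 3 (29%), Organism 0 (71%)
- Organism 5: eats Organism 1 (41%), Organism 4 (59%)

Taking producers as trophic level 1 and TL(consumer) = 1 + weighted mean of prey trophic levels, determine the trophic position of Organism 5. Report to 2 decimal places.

Organism 2: 1 + 1 = 2
Organism 3: 1 + 2 = 3
Organism 4: 1 + (0.29×3 + 0.71×1) = 2.58
Organism 5: 1 + (0.41×1 + 0.59×2.58) = 2.9322

2.93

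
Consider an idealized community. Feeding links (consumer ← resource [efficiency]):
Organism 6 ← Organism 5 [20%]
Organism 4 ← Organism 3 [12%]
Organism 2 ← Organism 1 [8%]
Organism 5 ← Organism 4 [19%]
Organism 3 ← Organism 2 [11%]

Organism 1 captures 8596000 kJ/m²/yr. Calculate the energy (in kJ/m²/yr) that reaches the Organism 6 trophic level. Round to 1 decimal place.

Organism 2: 8596000 × 0.08 = 687680 kJ/m²/yr
Organism 3: 687680 × 0.11 = 75644.8 kJ/m²/yr
Organism 4: 75644.8 × 0.12 = 9077.376 kJ/m²/yr
Organism 5: 9077.376 × 0.19 = 1724.70144 kJ/m²/yr
Organism 6: 1724.70144 × 0.2 = 344.940288 kJ/m²/yr

344.9 kJ/m²/yr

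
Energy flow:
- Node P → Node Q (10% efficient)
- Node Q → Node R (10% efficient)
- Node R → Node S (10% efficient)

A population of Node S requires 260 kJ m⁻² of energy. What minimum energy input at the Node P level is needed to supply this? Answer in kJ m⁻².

260000 kJ m⁻²

Cumulative transfer efficiency: 0.1 × 0.1 × 0.1 = 0.001
Node P energy = 260 / 0.001 = 260000 kJ m⁻²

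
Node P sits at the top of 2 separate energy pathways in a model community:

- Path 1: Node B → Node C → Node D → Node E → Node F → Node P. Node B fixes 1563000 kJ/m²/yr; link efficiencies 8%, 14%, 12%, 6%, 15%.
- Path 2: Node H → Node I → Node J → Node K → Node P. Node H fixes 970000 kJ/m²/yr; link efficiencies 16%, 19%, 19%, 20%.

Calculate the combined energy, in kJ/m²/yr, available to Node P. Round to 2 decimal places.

Path 1: 1563000 × 0.08 × 0.14 × 0.12 × 0.06 × 0.15 = 18.906048 kJ/m²/yr
Path 2: 970000 × 0.16 × 0.19 × 0.19 × 0.2 = 1120.544 kJ/m²/yr
Total at Node P: 18.906048 + 1120.544 = 1139.450048 kJ/m²/yr

1139.45 kJ/m²/yr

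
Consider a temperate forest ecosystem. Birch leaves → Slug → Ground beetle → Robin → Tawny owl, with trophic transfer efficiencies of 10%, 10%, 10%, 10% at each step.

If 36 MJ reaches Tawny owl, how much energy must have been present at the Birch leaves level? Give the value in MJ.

Cumulative transfer efficiency: 0.1 × 0.1 × 0.1 × 0.1 = 0.0001
Birch leaves energy = 36 / 0.0001 = 360000 MJ

360000 MJ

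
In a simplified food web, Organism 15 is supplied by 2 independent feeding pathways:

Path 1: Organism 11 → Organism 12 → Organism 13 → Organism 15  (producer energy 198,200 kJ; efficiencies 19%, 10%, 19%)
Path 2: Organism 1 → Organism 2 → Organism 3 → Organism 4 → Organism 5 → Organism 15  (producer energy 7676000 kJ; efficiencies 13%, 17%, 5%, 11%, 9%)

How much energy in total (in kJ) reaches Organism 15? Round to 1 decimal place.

799.5 kJ

Path 1: 198200 × 0.19 × 0.1 × 0.19 = 715.502 kJ
Path 2: 7676000 × 0.13 × 0.17 × 0.05 × 0.11 × 0.09 = 83.971602 kJ
Total at Organism 15: 715.502 + 83.971602 = 799.473602 kJ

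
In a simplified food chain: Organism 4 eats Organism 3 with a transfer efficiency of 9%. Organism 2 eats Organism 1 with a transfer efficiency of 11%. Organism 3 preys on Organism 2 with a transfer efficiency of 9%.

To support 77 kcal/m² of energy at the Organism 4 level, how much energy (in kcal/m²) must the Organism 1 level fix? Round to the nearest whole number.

86420 kcal/m²

Cumulative transfer efficiency: 0.11 × 0.09 × 0.09 = 0.000891
Organism 1 energy = 77 / 0.000891 = 86420 kcal/m²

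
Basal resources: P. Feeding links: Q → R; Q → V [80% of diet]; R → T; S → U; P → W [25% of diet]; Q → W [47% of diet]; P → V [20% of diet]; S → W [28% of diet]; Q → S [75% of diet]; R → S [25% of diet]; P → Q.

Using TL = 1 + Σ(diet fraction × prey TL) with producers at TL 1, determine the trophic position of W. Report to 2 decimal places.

Q: 1 + 1 = 2
R: 1 + 2 = 3
S: 1 + (0.25×3 + 0.75×2) = 3.25
T: 1 + 3 = 4
U: 1 + 3.25 = 4.25
V: 1 + (0.8×2 + 0.2×1) = 2.8
W: 1 + (0.47×2 + 0.25×1 + 0.28×3.25) = 3.1

3.10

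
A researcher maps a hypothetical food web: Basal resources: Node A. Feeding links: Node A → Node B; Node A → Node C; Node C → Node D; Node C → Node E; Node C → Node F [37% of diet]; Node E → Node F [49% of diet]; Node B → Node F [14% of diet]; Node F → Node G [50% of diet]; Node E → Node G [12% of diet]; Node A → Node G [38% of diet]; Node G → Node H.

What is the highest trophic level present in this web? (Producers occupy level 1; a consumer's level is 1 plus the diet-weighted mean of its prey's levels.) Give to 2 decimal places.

Node B: 1 + 1 = 2
Node C: 1 + 1 = 2
Node D: 1 + 2 = 3
Node E: 1 + 2 = 3
Node F: 1 + (0.37×2 + 0.49×3 + 0.14×2) = 3.49
Node G: 1 + (0.5×3.49 + 0.12×3 + 0.38×1) = 3.485
Node H: 1 + 3.485 = 4.485

4.49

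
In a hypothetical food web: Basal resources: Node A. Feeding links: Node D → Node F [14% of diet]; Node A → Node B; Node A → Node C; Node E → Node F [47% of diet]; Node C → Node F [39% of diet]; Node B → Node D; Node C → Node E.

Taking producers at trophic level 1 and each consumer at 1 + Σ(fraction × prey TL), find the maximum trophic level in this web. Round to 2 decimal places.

3.61

Node B: 1 + 1 = 2
Node C: 1 + 1 = 2
Node D: 1 + 2 = 3
Node E: 1 + 2 = 3
Node F: 1 + (0.14×3 + 0.47×3 + 0.39×2) = 3.61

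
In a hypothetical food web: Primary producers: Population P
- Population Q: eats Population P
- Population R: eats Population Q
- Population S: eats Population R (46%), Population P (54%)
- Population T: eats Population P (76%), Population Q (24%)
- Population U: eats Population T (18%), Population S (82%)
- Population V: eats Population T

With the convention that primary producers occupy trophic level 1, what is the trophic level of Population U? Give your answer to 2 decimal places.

Population Q: 1 + 1 = 2
Population R: 1 + 2 = 3
Population S: 1 + (0.46×3 + 0.54×1) = 2.92
Population T: 1 + (0.76×1 + 0.24×2) = 2.24
Population U: 1 + (0.18×2.24 + 0.82×2.92) = 3.7976
Population V: 1 + 2.24 = 3.24

3.80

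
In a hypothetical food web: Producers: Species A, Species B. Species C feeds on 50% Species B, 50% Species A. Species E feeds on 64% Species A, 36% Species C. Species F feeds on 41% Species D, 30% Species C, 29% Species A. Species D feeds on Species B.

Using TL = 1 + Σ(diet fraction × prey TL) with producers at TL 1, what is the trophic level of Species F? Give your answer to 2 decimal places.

Species C: 1 + (0.5×1 + 0.5×1) = 2
Species D: 1 + 1 = 2
Species E: 1 + (0.64×1 + 0.36×2) = 2.36
Species F: 1 + (0.41×2 + 0.3×2 + 0.29×1) = 2.71

2.71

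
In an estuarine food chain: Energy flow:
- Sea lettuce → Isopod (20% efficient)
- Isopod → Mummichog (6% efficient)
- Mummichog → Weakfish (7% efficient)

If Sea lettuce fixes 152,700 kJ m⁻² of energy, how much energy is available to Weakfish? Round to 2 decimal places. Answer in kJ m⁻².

Isopod: 152700 × 0.2 = 30540 kJ m⁻²
Mummichog: 30540 × 0.06 = 1832.4 kJ m⁻²
Weakfish: 1832.4 × 0.07 = 128.268 kJ m⁻²

128.27 kJ m⁻²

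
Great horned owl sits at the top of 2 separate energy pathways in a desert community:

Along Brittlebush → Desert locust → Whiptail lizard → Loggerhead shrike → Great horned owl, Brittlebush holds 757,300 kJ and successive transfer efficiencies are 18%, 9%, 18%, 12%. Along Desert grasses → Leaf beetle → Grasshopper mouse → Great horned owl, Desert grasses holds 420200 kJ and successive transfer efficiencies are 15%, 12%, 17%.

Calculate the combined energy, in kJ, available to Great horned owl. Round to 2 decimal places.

1550.81 kJ

Via Brittlebush: 757300 × 0.18 × 0.09 × 0.18 × 0.12 = 264.994416 kJ
Via Desert grasses: 420200 × 0.15 × 0.12 × 0.17 = 1285.812 kJ
Total at Great horned owl: 264.994416 + 1285.812 = 1550.806416 kJ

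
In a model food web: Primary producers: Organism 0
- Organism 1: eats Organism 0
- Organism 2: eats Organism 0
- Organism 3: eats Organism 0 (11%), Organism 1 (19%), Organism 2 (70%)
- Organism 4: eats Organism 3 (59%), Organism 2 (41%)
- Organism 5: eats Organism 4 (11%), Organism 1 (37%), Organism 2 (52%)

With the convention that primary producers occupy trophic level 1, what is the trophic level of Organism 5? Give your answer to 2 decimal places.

Organism 1: 1 + 1 = 2
Organism 2: 1 + 1 = 2
Organism 3: 1 + (0.11×1 + 0.19×2 + 0.7×2) = 2.89
Organism 4: 1 + (0.59×2.89 + 0.41×2) = 3.5251
Organism 5: 1 + (0.11×3.5251 + 0.37×2 + 0.52×2) = 3.167761

3.17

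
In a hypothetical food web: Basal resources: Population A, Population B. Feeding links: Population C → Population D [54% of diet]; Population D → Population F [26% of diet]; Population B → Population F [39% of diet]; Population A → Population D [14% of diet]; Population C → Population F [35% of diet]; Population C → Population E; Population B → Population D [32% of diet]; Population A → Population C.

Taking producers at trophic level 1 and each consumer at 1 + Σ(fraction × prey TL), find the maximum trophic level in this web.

3

Population C: 1 + 1 = 2
Population D: 1 + (0.54×2 + 0.14×1 + 0.32×1) = 2.54
Population E: 1 + 2 = 3
Population F: 1 + (0.39×1 + 0.26×2.54 + 0.35×2) = 2.7504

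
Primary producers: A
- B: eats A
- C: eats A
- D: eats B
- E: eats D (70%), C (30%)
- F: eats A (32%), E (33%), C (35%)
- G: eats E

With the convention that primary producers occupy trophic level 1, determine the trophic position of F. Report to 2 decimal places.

3.24

B: 1 + 1 = 2
C: 1 + 1 = 2
D: 1 + 2 = 3
E: 1 + (0.7×3 + 0.3×2) = 3.7
F: 1 + (0.32×1 + 0.33×3.7 + 0.35×2) = 3.241
G: 1 + 3.7 = 4.7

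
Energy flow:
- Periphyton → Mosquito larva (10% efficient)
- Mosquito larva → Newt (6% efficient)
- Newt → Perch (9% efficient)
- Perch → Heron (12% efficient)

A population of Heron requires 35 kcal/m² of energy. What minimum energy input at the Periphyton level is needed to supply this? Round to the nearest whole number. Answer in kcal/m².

Cumulative transfer efficiency: 0.1 × 0.06 × 0.09 × 0.12 = 0.0000648
Periphyton energy = 35 / 0.0000648 = 540123 kcal/m²

540123 kcal/m²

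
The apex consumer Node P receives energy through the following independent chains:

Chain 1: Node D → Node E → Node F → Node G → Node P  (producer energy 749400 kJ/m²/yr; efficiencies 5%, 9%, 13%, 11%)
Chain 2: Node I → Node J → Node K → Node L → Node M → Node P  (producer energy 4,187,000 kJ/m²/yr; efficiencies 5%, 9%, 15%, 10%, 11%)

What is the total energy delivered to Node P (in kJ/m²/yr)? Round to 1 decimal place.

79.3 kJ/m²/yr

Chain 1: 749400 × 0.05 × 0.09 × 0.13 × 0.11 = 48.22389 kJ/m²/yr
Chain 2: 4187000 × 0.05 × 0.09 × 0.15 × 0.1 × 0.11 = 31.088475 kJ/m²/yr
Total at Node P: 48.22389 + 31.088475 = 79.312365 kJ/m²/yr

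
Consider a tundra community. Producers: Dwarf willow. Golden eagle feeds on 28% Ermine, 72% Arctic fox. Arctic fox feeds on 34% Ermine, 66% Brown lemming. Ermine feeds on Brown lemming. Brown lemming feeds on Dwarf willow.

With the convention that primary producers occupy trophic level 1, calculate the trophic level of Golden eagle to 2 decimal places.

4.24

Brown lemming: 1 + 1 = 2
Ermine: 1 + 2 = 3
Arctic fox: 1 + (0.34×3 + 0.66×2) = 3.34
Golden eagle: 1 + (0.28×3 + 0.72×3.34) = 4.2448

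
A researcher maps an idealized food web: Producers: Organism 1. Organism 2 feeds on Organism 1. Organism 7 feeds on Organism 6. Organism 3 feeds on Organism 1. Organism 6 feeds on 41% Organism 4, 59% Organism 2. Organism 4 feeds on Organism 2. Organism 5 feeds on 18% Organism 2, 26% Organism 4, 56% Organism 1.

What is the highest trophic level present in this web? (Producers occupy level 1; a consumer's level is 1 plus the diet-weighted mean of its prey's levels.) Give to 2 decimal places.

4.41

Organism 2: 1 + 1 = 2
Organism 3: 1 + 1 = 2
Organism 4: 1 + 2 = 3
Organism 5: 1 + (0.18×2 + 0.26×3 + 0.56×1) = 2.7
Organism 6: 1 + (0.41×3 + 0.59×2) = 3.41
Organism 7: 1 + 3.41 = 4.41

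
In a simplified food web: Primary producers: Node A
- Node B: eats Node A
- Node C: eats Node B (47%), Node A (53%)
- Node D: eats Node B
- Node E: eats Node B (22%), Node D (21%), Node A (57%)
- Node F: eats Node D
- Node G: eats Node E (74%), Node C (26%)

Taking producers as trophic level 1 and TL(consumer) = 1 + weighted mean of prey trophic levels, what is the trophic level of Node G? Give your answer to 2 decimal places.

3.60

Node B: 1 + 1 = 2
Node C: 1 + (0.47×2 + 0.53×1) = 2.47
Node D: 1 + 2 = 3
Node E: 1 + (0.22×2 + 0.21×3 + 0.57×1) = 2.64
Node F: 1 + 3 = 4
Node G: 1 + (0.74×2.64 + 0.26×2.47) = 3.5958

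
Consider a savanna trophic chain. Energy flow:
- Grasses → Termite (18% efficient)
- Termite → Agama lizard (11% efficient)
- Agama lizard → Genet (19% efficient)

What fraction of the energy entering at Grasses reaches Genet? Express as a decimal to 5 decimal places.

0.00376

Product of link efficiencies: 0.18 × 0.11 × 0.19 = 0.003762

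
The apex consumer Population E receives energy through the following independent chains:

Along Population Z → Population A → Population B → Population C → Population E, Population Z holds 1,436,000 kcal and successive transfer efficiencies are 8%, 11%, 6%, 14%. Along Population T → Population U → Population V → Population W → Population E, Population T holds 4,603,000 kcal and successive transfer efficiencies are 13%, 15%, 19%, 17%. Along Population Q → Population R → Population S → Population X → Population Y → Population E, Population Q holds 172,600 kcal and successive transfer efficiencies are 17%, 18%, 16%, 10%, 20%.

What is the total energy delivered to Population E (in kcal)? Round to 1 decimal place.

Via Population Z: 1436000 × 0.08 × 0.11 × 0.06 × 0.14 = 106.14912 kcal
Via Population T: 4603000 × 0.13 × 0.15 × 0.19 × 0.17 = 2899.19955 kcal
Via Population Q: 172600 × 0.17 × 0.18 × 0.16 × 0.1 × 0.2 = 16.900992 kcal
Total at Population E: 106.14912 + 2899.19955 + 16.900992 = 3022.249662 kcal

3022.2 kcal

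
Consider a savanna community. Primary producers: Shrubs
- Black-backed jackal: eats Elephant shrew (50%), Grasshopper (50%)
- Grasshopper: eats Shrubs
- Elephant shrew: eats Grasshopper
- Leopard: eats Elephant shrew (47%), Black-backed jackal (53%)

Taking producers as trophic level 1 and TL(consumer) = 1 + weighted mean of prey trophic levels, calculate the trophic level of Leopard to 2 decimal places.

4.27

Grasshopper: 1 + 1 = 2
Elephant shrew: 1 + 2 = 3
Black-backed jackal: 1 + (0.5×3 + 0.5×2) = 3.5
Leopard: 1 + (0.47×3 + 0.53×3.5) = 4.265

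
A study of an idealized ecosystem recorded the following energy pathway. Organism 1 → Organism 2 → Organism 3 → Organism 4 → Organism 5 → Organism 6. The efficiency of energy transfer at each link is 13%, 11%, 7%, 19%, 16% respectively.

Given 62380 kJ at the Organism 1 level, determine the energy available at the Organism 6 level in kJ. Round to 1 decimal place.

1.9 kJ

Organism 2: 62380 × 0.13 = 8109.4 kJ
Organism 3: 8109.4 × 0.11 = 892.034 kJ
Organism 4: 892.034 × 0.07 = 62.44238 kJ
Organism 5: 62.44238 × 0.19 = 11.8640522 kJ
Organism 6: 11.8640522 × 0.16 = 1.898248352 kJ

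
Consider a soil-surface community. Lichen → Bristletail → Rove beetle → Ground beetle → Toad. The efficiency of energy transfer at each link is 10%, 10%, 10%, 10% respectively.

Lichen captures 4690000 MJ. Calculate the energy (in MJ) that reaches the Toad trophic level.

Bristletail: 4690000 × 0.1 = 469000 MJ
Rove beetle: 469000 × 0.1 = 46900 MJ
Ground beetle: 46900 × 0.1 = 4690 MJ
Toad: 4690 × 0.1 = 469 MJ

469 MJ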